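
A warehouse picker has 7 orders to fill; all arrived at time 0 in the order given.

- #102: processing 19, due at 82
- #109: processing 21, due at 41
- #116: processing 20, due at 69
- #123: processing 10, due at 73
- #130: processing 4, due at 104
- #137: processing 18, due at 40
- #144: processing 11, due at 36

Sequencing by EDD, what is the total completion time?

442

EDD (increasing due date): #144 #137 #109 #116 #123 #102 #130.
#144: 0→11
#137: 11→29
#109: 29→50
#116: 50→70
#123: 70→80
#102: 80→99
#130: 99→103
Sum = 11+29+50+70+80+99+103 = 442.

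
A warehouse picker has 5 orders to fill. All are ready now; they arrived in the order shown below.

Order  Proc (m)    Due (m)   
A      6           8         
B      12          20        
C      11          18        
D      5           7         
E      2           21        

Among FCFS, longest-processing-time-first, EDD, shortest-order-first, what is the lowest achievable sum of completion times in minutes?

82

FIFO (arrival order): A B C D E.
A: 0→6
B: 6→18
C: 18→29
D: 29→34
E: 34→36
Sum = 6+18+29+34+36 = 123.
LPT (decreasing processing time): B C A D E.
B: 0→12
C: 12→23
A: 23→29
D: 29→34
E: 34→36
Sum = 12+23+29+34+36 = 134.
EDD (increasing due date): D A C B E.
D: 0→5
A: 5→11
C: 11→22
B: 22→34
E: 34→36
Sum = 5+11+22+34+36 = 108.
SPT (increasing processing time): E D A C B.
E: 0→2
D: 2→7
A: 7→13
C: 13→24
B: 24→36
Sum = 2+7+13+24+36 = 82.
FIFO 123, LPT 134, EDD 108, SPT 82 → minimum 82.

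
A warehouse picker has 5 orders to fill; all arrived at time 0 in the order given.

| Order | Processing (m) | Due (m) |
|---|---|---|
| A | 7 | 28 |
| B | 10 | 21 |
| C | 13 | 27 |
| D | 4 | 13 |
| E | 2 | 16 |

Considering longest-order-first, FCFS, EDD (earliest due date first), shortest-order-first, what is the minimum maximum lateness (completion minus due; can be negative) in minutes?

LPT (decreasing processing time): C B A D E.
C: 0→13, due 27, lateness -14
B: 13→23, due 21, lateness 2
A: 23→30, due 28, lateness 2
D: 30→34, due 13, lateness 21
E: 34→36, due 16, lateness 20
Maximum = 21.
FIFO (arrival order): A B C D E.
A: 0→7, due 28, lateness -21
B: 7→17, due 21, lateness -4
C: 17→30, due 27, lateness 3
D: 30→34, due 13, lateness 21
E: 34→36, due 16, lateness 20
Maximum = 21.
EDD (increasing due date): D E B C A.
D: 0→4, due 13, lateness -9
E: 4→6, due 16, lateness -10
B: 6→16, due 21, lateness -5
C: 16→29, due 27, lateness 2
A: 29→36, due 28, lateness 8
Maximum = 8.
SPT (increasing processing time): E D A B C.
E: 0→2, due 16, lateness -14
D: 2→6, due 13, lateness -7
A: 6→13, due 28, lateness -15
B: 13→23, due 21, lateness 2
C: 23→36, due 27, lateness 9
Maximum = 9.
LPT 21, FIFO 21, EDD 8, SPT 9 → minimum 8.

8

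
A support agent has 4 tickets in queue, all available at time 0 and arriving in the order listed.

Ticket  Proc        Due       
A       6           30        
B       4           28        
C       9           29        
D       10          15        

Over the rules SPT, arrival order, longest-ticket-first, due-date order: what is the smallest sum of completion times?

SPT (increasing processing time): B A C D.
B: 0→4
A: 4→10
C: 10→19
D: 19→29
Sum = 4+10+19+29 = 62.
FIFO (arrival order): A B C D.
A: 0→6
B: 6→10
C: 10→19
D: 19→29
Sum = 6+10+19+29 = 64.
LPT (decreasing processing time): D C A B.
D: 0→10
C: 10→19
A: 19→25
B: 25→29
Sum = 10+19+25+29 = 83.
EDD (increasing due date): D B C A.
D: 0→10
B: 10→14
C: 14→23
A: 23→29
Sum = 10+14+23+29 = 76.
SPT 62, FIFO 64, LPT 83, EDD 76 → minimum 62.

62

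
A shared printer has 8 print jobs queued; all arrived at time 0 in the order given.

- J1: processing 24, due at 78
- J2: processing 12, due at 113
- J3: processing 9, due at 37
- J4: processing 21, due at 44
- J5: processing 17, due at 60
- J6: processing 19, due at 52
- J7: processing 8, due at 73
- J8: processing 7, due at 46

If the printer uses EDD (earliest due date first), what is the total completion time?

508

EDD (increasing due date): J3 J4 J8 J6 J5 J7 J1 J2.
J3: 0→9
J4: 9→30
J8: 30→37
J6: 37→56
J5: 56→73
J7: 73→81
J1: 81→105
J2: 105→117
Sum = 9+30+37+56+73+81+105+117 = 508.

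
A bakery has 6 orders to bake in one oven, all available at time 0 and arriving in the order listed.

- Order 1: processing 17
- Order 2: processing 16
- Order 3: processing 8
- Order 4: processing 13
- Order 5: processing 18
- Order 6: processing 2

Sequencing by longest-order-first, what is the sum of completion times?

LPT (decreasing processing time): Order 5 Order 1 Order 2 Order 4 Order 3 Order 6.
Order 5: 0→18
Order 1: 18→35
Order 2: 35→51
Order 4: 51→64
Order 3: 64→72
Order 6: 72→74
Sum = 18+35+51+64+72+74 = 314.

314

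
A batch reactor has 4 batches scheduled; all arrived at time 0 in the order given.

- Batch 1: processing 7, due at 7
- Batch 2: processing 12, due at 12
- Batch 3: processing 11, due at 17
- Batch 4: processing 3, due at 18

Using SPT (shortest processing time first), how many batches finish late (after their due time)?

SPT (increasing processing time): Batch 4 Batch 1 Batch 3 Batch 2.
Batch 4: 0→3, due 18, tardiness 0
Batch 1: 3→10, due 7, tardiness 3
Batch 3: 10→21, due 17, tardiness 4
Batch 2: 21→33, due 12, tardiness 21
Late batches: 3.

3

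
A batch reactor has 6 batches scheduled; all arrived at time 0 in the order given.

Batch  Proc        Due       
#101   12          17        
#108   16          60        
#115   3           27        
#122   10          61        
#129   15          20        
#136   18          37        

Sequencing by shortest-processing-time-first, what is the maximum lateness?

SPT (increasing processing time): #115 #122 #101 #129 #108 #136.
#115: 0→3, due 27, lateness -24
#122: 3→13, due 61, lateness -48
#101: 13→25, due 17, lateness 8
#129: 25→40, due 20, lateness 20
#108: 40→56, due 60, lateness -4
#136: 56→74, due 37, lateness 37
Maximum = 37.

37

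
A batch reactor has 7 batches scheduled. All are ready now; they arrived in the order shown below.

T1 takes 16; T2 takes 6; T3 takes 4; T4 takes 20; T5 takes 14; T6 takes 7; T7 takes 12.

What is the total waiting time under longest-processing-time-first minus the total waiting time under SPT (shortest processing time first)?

150

LPT (decreasing processing time): T4 T1 T5 T7 T6 T2 T3.
T4: waits 0, runs 0→20
T1: waits 20, runs 20→36
T5: waits 36, runs 36→50
T7: waits 50, runs 50→62
T6: waits 62, runs 62→69
T2: waits 69, runs 69→75
T3: waits 75, runs 75→79
Sum = 0+20+36+50+62+69+75 = 312.
SPT (increasing processing time): T3 T2 T6 T7 T5 T1 T4.
T3: waits 0, runs 0→4
T2: waits 4, runs 4→10
T6: waits 10, runs 10→17
T7: waits 17, runs 17→29
T5: waits 29, runs 29→43
T1: waits 43, runs 43→59
T4: waits 59, runs 59→79
Sum = 0+4+10+17+29+43+59 = 162.
Difference = 312 − 162 = 150.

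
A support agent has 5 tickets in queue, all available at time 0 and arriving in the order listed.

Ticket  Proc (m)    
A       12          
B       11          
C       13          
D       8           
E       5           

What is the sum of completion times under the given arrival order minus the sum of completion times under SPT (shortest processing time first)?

37

FIFO (arrival order): A B C D E.
A: 0→12
B: 12→23
C: 23→36
D: 36→44
E: 44→49
Sum = 12+23+36+44+49 = 164.
SPT (increasing processing time): E D B A C.
E: 0→5
D: 5→13
B: 13→24
A: 24→36
C: 36→49
Sum = 5+13+24+36+49 = 127.
Difference = 164 − 127 = 37.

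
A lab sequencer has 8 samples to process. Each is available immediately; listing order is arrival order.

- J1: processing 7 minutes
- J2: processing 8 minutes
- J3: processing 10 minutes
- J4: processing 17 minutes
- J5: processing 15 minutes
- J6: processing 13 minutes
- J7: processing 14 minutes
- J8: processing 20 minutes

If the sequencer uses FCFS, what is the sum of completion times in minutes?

FIFO (arrival order): J1 J2 J3 J4 J5 J6 J7 J8.
J1: 0→7
J2: 7→15
J3: 15→25
J4: 25→42
J5: 42→57
J6: 57→70
J7: 70→84
J8: 84→104
Sum = 7+15+25+42+57+70+84+104 = 404.

404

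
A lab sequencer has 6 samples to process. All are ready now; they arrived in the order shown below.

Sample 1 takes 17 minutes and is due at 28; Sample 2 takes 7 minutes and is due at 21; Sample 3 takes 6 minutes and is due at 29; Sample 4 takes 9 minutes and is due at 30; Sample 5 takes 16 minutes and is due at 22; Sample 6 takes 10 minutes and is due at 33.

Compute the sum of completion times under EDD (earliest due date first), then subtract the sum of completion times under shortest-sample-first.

50

EDD (increasing due date): Sample 2 Sample 5 Sample 1 Sample 3 Sample 4 Sample 6.
Sample 2: 0→7
Sample 5: 7→23
Sample 1: 23→40
Sample 3: 40→46
Sample 4: 46→55
Sample 6: 55→65
Sum = 7+23+40+46+55+65 = 236.
SPT (increasing processing time): Sample 3 Sample 2 Sample 4 Sample 6 Sample 5 Sample 1.
Sample 3: 0→6
Sample 2: 6→13
Sample 4: 13→22
Sample 6: 22→32
Sample 5: 32→48
Sample 1: 48→65
Sum = 6+13+22+32+48+65 = 186.
Difference = 236 − 186 = 50.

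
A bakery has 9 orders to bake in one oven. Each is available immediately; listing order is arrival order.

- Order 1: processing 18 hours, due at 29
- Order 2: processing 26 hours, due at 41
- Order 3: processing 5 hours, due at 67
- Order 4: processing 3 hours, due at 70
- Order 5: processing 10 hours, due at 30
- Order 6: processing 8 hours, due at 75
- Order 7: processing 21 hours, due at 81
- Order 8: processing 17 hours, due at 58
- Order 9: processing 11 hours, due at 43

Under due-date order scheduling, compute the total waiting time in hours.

EDD (increasing due date): Order 1 Order 5 Order 2 Order 9 Order 8 Order 3 Order 4 Order 6 Order 7.
Order 1: waits 0, runs 0→18
Order 5: waits 18, runs 18→28
Order 2: waits 28, runs 28→54
Order 9: waits 54, runs 54→65
Order 8: waits 65, runs 65→82
Order 3: waits 82, runs 82→87
Order 4: waits 87, runs 87→90
Order 6: waits 90, runs 90→98
Order 7: waits 98, runs 98→119
Sum = 0+18+28+54+65+82+87+90+98 = 522.

522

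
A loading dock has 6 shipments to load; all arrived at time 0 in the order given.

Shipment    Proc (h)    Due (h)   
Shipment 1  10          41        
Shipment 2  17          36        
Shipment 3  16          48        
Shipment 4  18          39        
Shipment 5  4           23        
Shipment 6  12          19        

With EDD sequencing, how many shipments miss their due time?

3

EDD (increasing due date): Shipment 6 Shipment 5 Shipment 2 Shipment 4 Shipment 1 Shipment 3.
Shipment 6: 0→12, due 19, tardiness 0
Shipment 5: 12→16, due 23, tardiness 0
Shipment 2: 16→33, due 36, tardiness 0
Shipment 4: 33→51, due 39, tardiness 12
Shipment 1: 51→61, due 41, tardiness 20
Shipment 3: 61→77, due 48, tardiness 29
Late shipments: 3.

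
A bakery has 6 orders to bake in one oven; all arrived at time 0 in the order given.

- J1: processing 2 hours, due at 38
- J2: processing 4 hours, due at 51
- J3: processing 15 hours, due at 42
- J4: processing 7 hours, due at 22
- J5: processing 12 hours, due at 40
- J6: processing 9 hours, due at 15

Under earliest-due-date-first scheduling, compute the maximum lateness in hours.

EDD (increasing due date): J6 J4 J1 J5 J3 J2.
J6: 0→9, due 15, lateness -6
J4: 9→16, due 22, lateness -6
J1: 16→18, due 38, lateness -20
J5: 18→30, due 40, lateness -10
J3: 30→45, due 42, lateness 3
J2: 45→49, due 51, lateness -2
Maximum = 3.

3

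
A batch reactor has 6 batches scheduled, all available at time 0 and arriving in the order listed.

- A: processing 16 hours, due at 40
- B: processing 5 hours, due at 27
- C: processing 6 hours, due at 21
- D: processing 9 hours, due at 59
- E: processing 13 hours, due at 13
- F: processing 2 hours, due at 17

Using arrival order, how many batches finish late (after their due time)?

3

FIFO (arrival order): A B C D E F.
A: 0→16, due 40, tardiness 0
B: 16→21, due 27, tardiness 0
C: 21→27, due 21, tardiness 6
D: 27→36, due 59, tardiness 0
E: 36→49, due 13, tardiness 36
F: 49→51, due 17, tardiness 34
Late batches: 3.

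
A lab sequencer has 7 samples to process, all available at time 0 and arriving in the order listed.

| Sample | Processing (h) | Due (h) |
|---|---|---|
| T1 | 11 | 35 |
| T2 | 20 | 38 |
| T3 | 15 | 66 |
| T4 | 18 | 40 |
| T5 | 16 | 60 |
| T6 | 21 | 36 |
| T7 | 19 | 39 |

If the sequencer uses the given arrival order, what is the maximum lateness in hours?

81

FIFO (arrival order): T1 T2 T3 T4 T5 T6 T7.
T1: 0→11, due 35, lateness -24
T2: 11→31, due 38, lateness -7
T3: 31→46, due 66, lateness -20
T4: 46→64, due 40, lateness 24
T5: 64→80, due 60, lateness 20
T6: 80→101, due 36, lateness 65
T7: 101→120, due 39, lateness 81
Maximum = 81.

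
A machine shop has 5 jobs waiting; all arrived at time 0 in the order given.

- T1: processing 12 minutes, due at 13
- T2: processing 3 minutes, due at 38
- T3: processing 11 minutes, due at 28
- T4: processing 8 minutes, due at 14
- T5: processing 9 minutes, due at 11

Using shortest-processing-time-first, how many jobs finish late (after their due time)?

SPT (increasing processing time): T2 T4 T5 T3 T1.
T2: 0→3, due 38, tardiness 0
T4: 3→11, due 14, tardiness 0
T5: 11→20, due 11, tardiness 9
T3: 20→31, due 28, tardiness 3
T1: 31→43, due 13, tardiness 30
Late jobs: 3.

3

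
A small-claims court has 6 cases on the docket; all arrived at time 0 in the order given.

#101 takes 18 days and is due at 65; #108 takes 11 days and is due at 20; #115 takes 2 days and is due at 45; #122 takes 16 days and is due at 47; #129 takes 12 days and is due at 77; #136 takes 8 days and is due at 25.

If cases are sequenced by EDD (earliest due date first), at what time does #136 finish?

19

EDD (increasing due date): #108 #136 #115 #122 #101 #129.
#108: 0→11
#136: 11→19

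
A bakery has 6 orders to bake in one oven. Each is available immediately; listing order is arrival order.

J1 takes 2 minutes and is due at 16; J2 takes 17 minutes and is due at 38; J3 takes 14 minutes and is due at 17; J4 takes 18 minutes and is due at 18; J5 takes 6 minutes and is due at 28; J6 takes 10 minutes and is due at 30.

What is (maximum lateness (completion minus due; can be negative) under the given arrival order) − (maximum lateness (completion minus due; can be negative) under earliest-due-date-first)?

FIFO (arrival order): J1 J2 J3 J4 J5 J6.
J1: 0→2, due 16, lateness -14
J2: 2→19, due 38, lateness -19
J3: 19→33, due 17, lateness 16
J4: 33→51, due 18, lateness 33
J5: 51→57, due 28, lateness 29
J6: 57→67, due 30, lateness 37
Maximum = 37.
EDD (increasing due date): J1 J3 J4 J5 J6 J2.
J1: 0→2, due 16, lateness -14
J3: 2→16, due 17, lateness -1
J4: 16→34, due 18, lateness 16
J5: 34→40, due 28, lateness 12
J6: 40→50, due 30, lateness 20
J2: 50→67, due 38, lateness 29
Maximum = 29.
Difference = 37 − 29 = 8.

8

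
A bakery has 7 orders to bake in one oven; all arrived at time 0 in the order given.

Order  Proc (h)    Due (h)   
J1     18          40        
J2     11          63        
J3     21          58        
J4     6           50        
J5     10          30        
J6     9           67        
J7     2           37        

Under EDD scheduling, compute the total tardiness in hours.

EDD (increasing due date): J5 J7 J1 J4 J3 J2 J6.
J5: 0→10, due 30, tardiness 0
J7: 10→12, due 37, tardiness 0
J1: 12→30, due 40, tardiness 0
J4: 30→36, due 50, tardiness 0
J3: 36→57, due 58, tardiness 0
J2: 57→68, due 63, tardiness 5
J6: 68→77, due 67, tardiness 10
Sum = 0+0+0+0+0+5+10 = 15.

15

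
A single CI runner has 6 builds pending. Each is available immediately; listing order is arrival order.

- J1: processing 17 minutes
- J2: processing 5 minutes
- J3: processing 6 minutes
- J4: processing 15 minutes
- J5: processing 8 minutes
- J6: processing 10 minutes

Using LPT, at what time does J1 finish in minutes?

LPT (decreasing processing time): J1 J4 J6 J5 J3 J2.
J1: 0→17

17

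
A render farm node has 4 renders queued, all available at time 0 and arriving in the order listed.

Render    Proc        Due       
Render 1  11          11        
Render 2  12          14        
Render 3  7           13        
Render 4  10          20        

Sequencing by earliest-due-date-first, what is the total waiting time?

59

EDD (increasing due date): Render 1 Render 3 Render 2 Render 4.
Render 1: waits 0, runs 0→11
Render 3: waits 11, runs 11→18
Render 2: waits 18, runs 18→30
Render 4: waits 30, runs 30→40
Sum = 0+11+18+30 = 59.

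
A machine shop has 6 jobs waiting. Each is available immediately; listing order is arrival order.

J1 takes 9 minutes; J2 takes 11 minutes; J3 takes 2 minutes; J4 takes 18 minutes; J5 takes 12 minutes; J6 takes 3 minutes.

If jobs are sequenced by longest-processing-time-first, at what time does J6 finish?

LPT (decreasing processing time): J4 J5 J2 J1 J6 J3.
J4: 0→18
J5: 18→30
J2: 30→41
J1: 41→50
J6: 50→53

53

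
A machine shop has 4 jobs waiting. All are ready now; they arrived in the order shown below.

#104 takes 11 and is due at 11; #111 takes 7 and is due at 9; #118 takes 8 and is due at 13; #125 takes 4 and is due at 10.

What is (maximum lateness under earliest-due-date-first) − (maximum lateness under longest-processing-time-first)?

EDD (increasing due date): #111 #125 #104 #118.
#111: 0→7, due 9, lateness -2
#125: 7→11, due 10, lateness 1
#104: 11→22, due 11, lateness 11
#118: 22→30, due 13, lateness 17
Maximum = 17.
LPT (decreasing processing time): #104 #118 #111 #125.
#104: 0→11, due 11, lateness 0
#118: 11→19, due 13, lateness 6
#111: 19→26, due 9, lateness 17
#125: 26→30, due 10, lateness 20
Maximum = 20.
Difference = 17 − 20 = -3.

-3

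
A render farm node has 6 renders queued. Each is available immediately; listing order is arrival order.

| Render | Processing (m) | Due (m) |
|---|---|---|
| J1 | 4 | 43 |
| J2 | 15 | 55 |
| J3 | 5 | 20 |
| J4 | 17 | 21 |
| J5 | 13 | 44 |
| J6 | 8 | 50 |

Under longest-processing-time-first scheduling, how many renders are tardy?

4

LPT (decreasing processing time): J4 J2 J5 J6 J3 J1.
J4: 0→17, due 21, tardiness 0
J2: 17→32, due 55, tardiness 0
J5: 32→45, due 44, tardiness 1
J6: 45→53, due 50, tardiness 3
J3: 53→58, due 20, tardiness 38
J1: 58→62, due 43, tardiness 19
Late renders: 4.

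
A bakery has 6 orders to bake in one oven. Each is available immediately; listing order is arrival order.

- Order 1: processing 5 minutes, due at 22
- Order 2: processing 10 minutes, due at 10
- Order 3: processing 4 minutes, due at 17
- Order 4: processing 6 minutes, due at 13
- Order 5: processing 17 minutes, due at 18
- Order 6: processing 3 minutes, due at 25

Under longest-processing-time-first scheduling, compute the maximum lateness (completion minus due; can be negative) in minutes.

LPT (decreasing processing time): Order 5 Order 2 Order 4 Order 1 Order 3 Order 6.
Order 5: 0→17, due 18, lateness -1
Order 2: 17→27, due 10, lateness 17
Order 4: 27→33, due 13, lateness 20
Order 1: 33→38, due 22, lateness 16
Order 3: 38→42, due 17, lateness 25
Order 6: 42→45, due 25, lateness 20
Maximum = 25.

25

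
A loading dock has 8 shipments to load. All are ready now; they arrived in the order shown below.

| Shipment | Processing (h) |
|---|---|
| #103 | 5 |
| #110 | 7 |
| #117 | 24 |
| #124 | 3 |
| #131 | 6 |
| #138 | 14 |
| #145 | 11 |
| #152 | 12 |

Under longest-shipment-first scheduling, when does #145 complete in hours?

LPT (decreasing processing time): #117 #138 #152 #145 #110 #131 #103 #124.
#117: 0→24
#138: 24→38
#152: 38→50
#145: 50→61

61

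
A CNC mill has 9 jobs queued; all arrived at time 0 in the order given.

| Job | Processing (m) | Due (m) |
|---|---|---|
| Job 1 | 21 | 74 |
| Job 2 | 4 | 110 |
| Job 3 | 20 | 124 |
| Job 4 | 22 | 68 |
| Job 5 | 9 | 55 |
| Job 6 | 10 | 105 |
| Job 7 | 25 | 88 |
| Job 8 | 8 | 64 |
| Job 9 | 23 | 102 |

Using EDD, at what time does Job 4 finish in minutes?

EDD (increasing due date): Job 5 Job 8 Job 4 Job 1 Job 7 Job 9 Job 6 Job 2 Job 3.
Job 5: 0→9
Job 8: 9→17
Job 4: 17→39

39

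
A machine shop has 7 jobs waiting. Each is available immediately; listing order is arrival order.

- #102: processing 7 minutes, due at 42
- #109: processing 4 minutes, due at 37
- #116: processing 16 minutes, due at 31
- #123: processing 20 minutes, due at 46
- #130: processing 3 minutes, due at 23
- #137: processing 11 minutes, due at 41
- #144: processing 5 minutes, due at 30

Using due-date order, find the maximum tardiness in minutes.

EDD (increasing due date): #130 #144 #116 #109 #137 #102 #123.
#130: 0→3, due 23, tardiness 0
#144: 3→8, due 30, tardiness 0
#116: 8→24, due 31, tardiness 0
#109: 24→28, due 37, tardiness 0
#137: 28→39, due 41, tardiness 0
#102: 39→46, due 42, tardiness 4
#123: 46→66, due 46, tardiness 20
Maximum = 20.

20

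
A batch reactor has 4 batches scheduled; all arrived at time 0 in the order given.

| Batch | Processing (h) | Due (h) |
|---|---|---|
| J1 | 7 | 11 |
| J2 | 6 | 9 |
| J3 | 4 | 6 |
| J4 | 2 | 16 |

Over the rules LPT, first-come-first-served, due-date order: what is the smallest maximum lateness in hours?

6

LPT (decreasing processing time): J1 J2 J3 J4.
J1: 0→7, due 11, lateness -4
J2: 7→13, due 9, lateness 4
J3: 13→17, due 6, lateness 11
J4: 17→19, due 16, lateness 3
Maximum = 11.
FIFO (arrival order): J1 J2 J3 J4.
J1: 0→7, due 11, lateness -4
J2: 7→13, due 9, lateness 4
J3: 13→17, due 6, lateness 11
J4: 17→19, due 16, lateness 3
Maximum = 11.
EDD (increasing due date): J3 J2 J1 J4.
J3: 0→4, due 6, lateness -2
J2: 4→10, due 9, lateness 1
J1: 10→17, due 11, lateness 6
J4: 17→19, due 16, lateness 3
Maximum = 6.
LPT 11, FIFO 11, EDD 6 → minimum 6.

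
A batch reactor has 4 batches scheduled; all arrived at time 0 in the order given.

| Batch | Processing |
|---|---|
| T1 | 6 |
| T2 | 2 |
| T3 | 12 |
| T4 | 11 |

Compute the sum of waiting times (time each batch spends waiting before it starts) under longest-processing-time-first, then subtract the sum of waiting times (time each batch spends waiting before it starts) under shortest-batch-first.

LPT (decreasing processing time): T3 T4 T1 T2.
T3: waits 0, runs 0→12
T4: waits 12, runs 12→23
T1: waits 23, runs 23→29
T2: waits 29, runs 29→31
Sum = 0+12+23+29 = 64.
SPT (increasing processing time): T2 T1 T4 T3.
T2: waits 0, runs 0→2
T1: waits 2, runs 2→8
T4: waits 8, runs 8→19
T3: waits 19, runs 19→31
Sum = 0+2+8+19 = 29.
Difference = 64 − 29 = 35.

35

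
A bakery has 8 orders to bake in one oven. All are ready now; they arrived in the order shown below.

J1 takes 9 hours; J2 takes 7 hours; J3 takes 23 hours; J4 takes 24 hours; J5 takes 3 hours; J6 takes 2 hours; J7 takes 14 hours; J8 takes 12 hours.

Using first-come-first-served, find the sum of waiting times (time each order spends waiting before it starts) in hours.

FIFO (arrival order): J1 J2 J3 J4 J5 J6 J7 J8.
J1: waits 0, runs 0→9
J2: waits 9, runs 9→16
J3: waits 16, runs 16→39
J4: waits 39, runs 39→63
J5: waits 63, runs 63→66
J6: waits 66, runs 66→68
J7: waits 68, runs 68→82
J8: waits 82, runs 82→94
Sum = 0+9+16+39+63+66+68+82 = 343.

343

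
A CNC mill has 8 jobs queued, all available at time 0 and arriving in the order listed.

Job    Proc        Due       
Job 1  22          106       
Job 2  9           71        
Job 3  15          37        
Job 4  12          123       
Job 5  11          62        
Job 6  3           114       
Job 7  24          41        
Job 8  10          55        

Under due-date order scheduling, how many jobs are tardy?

EDD (increasing due date): Job 3 Job 7 Job 8 Job 5 Job 2 Job 1 Job 6 Job 4.
Job 3: 0→15, due 37, tardiness 0
Job 7: 15→39, due 41, tardiness 0
Job 8: 39→49, due 55, tardiness 0
Job 5: 49→60, due 62, tardiness 0
Job 2: 60→69, due 71, tardiness 0
Job 1: 69→91, due 106, tardiness 0
Job 6: 91→94, due 114, tardiness 0
Job 4: 94→106, due 123, tardiness 0
Late jobs: 0.

0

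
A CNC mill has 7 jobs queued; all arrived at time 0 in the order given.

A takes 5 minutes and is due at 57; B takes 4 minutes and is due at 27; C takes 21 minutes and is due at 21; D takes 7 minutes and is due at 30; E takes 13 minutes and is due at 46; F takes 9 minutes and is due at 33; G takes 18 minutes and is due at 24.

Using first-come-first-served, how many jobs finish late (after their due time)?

5

FIFO (arrival order): A B C D E F G.
A: 0→5, due 57, tardiness 0
B: 5→9, due 27, tardiness 0
C: 9→30, due 21, tardiness 9
D: 30→37, due 30, tardiness 7
E: 37→50, due 46, tardiness 4
F: 50→59, due 33, tardiness 26
G: 59→77, due 24, tardiness 53
Late jobs: 5.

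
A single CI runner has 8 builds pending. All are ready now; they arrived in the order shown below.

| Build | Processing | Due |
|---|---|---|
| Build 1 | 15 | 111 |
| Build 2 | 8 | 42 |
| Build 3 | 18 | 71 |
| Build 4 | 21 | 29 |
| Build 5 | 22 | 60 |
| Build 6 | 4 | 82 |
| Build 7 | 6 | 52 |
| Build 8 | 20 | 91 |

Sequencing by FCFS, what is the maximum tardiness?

FIFO (arrival order): Build 1 Build 2 Build 3 Build 4 Build 5 Build 6 Build 7 Build 8.
Build 1: 0→15, due 111, tardiness 0
Build 2: 15→23, due 42, tardiness 0
Build 3: 23→41, due 71, tardiness 0
Build 4: 41→62, due 29, tardiness 33
Build 5: 62→84, due 60, tardiness 24
Build 6: 84→88, due 82, tardiness 6
Build 7: 88→94, due 52, tardiness 42
Build 8: 94→114, due 91, tardiness 23
Maximum = 42.

42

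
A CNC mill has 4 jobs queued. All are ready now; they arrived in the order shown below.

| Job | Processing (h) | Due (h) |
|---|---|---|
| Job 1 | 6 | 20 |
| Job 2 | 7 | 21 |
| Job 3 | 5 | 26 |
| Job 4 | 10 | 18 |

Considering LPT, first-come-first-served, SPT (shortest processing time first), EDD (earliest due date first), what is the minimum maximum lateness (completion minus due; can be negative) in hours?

LPT (decreasing processing time): Job 4 Job 2 Job 1 Job 3.
Job 4: 0→10, due 18, lateness -8
Job 2: 10→17, due 21, lateness -4
Job 1: 17→23, due 20, lateness 3
Job 3: 23→28, due 26, lateness 2
Maximum = 3.
FIFO (arrival order): Job 1 Job 2 Job 3 Job 4.
Job 1: 0→6, due 20, lateness -14
Job 2: 6→13, due 21, lateness -8
Job 3: 13→18, due 26, lateness -8
Job 4: 18→28, due 18, lateness 10
Maximum = 10.
SPT (increasing processing time): Job 3 Job 1 Job 2 Job 4.
Job 3: 0→5, due 26, lateness -21
Job 1: 5→11, due 20, lateness -9
Job 2: 11→18, due 21, lateness -3
Job 4: 18→28, due 18, lateness 10
Maximum = 10.
EDD (increasing due date): Job 4 Job 1 Job 2 Job 3.
Job 4: 0→10, due 18, lateness -8
Job 1: 10→16, due 20, lateness -4
Job 2: 16→23, due 21, lateness 2
Job 3: 23→28, due 26, lateness 2
Maximum = 2.
LPT 3, FIFO 10, SPT 10, EDD 2 → minimum 2.

2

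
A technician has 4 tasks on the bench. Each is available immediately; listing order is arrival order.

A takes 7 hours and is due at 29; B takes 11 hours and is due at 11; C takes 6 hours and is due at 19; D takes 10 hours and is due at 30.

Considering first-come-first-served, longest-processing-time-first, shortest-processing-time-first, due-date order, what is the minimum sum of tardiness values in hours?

4

FIFO (arrival order): A B C D.
A: 0→7, due 29, tardiness 0
B: 7→18, due 11, tardiness 7
C: 18→24, due 19, tardiness 5
D: 24→34, due 30, tardiness 4
Sum = 0+7+5+4 = 16.
LPT (decreasing processing time): B D A C.
B: 0→11, due 11, tardiness 0
D: 11→21, due 30, tardiness 0
A: 21→28, due 29, tardiness 0
C: 28→34, due 19, tardiness 15
Sum = 0+0+0+15 = 15.
SPT (increasing processing time): C A D B.
C: 0→6, due 19, tardiness 0
A: 6→13, due 29, tardiness 0
D: 13→23, due 30, tardiness 0
B: 23→34, due 11, tardiness 23
Sum = 0+0+0+23 = 23.
EDD (increasing due date): B C A D.
B: 0→11, due 11, tardiness 0
C: 11→17, due 19, tardiness 0
A: 17→24, due 29, tardiness 0
D: 24→34, due 30, tardiness 4
Sum = 0+0+0+4 = 4.
FIFO 16, LPT 15, SPT 23, EDD 4 → minimum 4.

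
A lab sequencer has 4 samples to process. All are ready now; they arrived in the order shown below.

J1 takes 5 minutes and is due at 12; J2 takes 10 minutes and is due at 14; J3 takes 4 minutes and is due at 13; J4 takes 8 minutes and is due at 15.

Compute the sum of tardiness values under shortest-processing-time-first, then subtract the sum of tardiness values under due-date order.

-2

SPT (increasing processing time): J3 J1 J4 J2.
J3: 0→4, due 13, tardiness 0
J1: 4→9, due 12, tardiness 0
J4: 9→17, due 15, tardiness 2
J2: 17→27, due 14, tardiness 13
Sum = 0+0+2+13 = 15.
EDD (increasing due date): J1 J3 J2 J4.
J1: 0→5, due 12, tardiness 0
J3: 5→9, due 13, tardiness 0
J2: 9→19, due 14, tardiness 5
J4: 19→27, due 15, tardiness 12
Sum = 0+0+5+12 = 17.
Difference = 15 − 17 = -2.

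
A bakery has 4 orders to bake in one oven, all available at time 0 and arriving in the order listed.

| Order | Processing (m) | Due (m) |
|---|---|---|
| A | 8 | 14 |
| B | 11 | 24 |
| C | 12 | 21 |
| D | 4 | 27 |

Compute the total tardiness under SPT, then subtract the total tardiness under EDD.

SPT (increasing processing time): D A B C.
D: 0→4, due 27, tardiness 0
A: 4→12, due 14, tardiness 0
B: 12→23, due 24, tardiness 0
C: 23→35, due 21, tardiness 14
Sum = 0+0+0+14 = 14.
EDD (increasing due date): A C B D.
A: 0→8, due 14, tardiness 0
C: 8→20, due 21, tardiness 0
B: 20→31, due 24, tardiness 7
D: 31→35, due 27, tardiness 8
Sum = 0+0+7+8 = 15.
Difference = 14 − 15 = -1.

-1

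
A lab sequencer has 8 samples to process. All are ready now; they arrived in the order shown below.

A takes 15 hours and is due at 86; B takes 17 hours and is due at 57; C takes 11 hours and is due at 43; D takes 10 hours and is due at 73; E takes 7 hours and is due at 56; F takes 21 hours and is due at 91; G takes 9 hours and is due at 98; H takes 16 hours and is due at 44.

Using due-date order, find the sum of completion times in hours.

463

EDD (increasing due date): C H E B D A F G.
C: 0→11
H: 11→27
E: 27→34
B: 34→51
D: 51→61
A: 61→76
F: 76→97
G: 97→106
Sum = 11+27+34+51+61+76+97+106 = 463.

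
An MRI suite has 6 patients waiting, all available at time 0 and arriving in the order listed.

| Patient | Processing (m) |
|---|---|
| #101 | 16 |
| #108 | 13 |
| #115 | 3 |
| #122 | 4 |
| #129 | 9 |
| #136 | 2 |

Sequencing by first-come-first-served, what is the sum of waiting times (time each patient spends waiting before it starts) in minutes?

158

FIFO (arrival order): #101 #108 #115 #122 #129 #136.
#101: waits 0, runs 0→16
#108: waits 16, runs 16→29
#115: waits 29, runs 29→32
#122: waits 32, runs 32→36
#129: waits 36, runs 36→45
#136: waits 45, runs 45→47
Sum = 0+16+29+32+36+45 = 158.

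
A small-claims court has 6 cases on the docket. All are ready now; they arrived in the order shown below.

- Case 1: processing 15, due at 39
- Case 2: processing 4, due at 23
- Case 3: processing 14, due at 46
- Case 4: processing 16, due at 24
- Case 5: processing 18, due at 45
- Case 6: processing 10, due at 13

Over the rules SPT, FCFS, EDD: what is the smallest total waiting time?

148

SPT (increasing processing time): Case 2 Case 6 Case 3 Case 1 Case 4 Case 5.
Case 2: waits 0, runs 0→4
Case 6: waits 4, runs 4→14
Case 3: waits 14, runs 14→28
Case 1: waits 28, runs 28→43
Case 4: waits 43, runs 43→59
Case 5: waits 59, runs 59→77
Sum = 0+4+14+28+43+59 = 148.
FIFO (arrival order): Case 1 Case 2 Case 3 Case 4 Case 5 Case 6.
Case 1: waits 0, runs 0→15
Case 2: waits 15, runs 15→19
Case 3: waits 19, runs 19→33
Case 4: waits 33, runs 33→49
Case 5: waits 49, runs 49→67
Case 6: waits 67, runs 67→77
Sum = 0+15+19+33+49+67 = 183.
EDD (increasing due date): Case 6 Case 2 Case 4 Case 1 Case 5 Case 3.
Case 6: waits 0, runs 0→10
Case 2: waits 10, runs 10→14
Case 4: waits 14, runs 14→30
Case 1: waits 30, runs 30→45
Case 5: waits 45, runs 45→63
Case 3: waits 63, runs 63→77
Sum = 0+10+14+30+45+63 = 162.
SPT 148, FIFO 183, EDD 162 → minimum 148.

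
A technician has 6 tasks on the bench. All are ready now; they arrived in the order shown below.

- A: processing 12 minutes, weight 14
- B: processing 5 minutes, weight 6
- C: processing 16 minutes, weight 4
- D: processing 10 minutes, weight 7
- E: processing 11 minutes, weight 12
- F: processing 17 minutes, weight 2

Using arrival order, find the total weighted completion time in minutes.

FIFO (arrival order): A B C D E F.
A: finishes 12, weight 14, w·C = 168
B: finishes 17, weight 6, w·C = 102
C: finishes 33, weight 4, w·C = 132
D: finishes 43, weight 7, w·C = 301
E: finishes 54, weight 12, w·C = 648
F: finishes 71, weight 2, w·C = 142
Sum = 168+102+132+301+648+142 = 1493.

1493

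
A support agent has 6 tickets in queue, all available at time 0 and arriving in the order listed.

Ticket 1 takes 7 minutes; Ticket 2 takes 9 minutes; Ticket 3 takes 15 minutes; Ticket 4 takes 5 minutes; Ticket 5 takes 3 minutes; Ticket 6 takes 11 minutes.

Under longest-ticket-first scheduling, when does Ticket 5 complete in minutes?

LPT (decreasing processing time): Ticket 3 Ticket 6 Ticket 2 Ticket 1 Ticket 4 Ticket 5.
Ticket 3: 0→15
Ticket 6: 15→26
Ticket 2: 26→35
Ticket 1: 35→42
Ticket 4: 42→47
Ticket 5: 47→50

50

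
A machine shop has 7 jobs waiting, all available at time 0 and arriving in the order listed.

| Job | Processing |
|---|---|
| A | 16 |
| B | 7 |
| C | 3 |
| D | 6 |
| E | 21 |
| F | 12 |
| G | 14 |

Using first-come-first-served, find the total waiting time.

215

FIFO (arrival order): A B C D E F G.
A: waits 0, runs 0→16
B: waits 16, runs 16→23
C: waits 23, runs 23→26
D: waits 26, runs 26→32
E: waits 32, runs 32→53
F: waits 53, runs 53→65
G: waits 65, runs 65→79
Sum = 0+16+23+26+32+53+65 = 215.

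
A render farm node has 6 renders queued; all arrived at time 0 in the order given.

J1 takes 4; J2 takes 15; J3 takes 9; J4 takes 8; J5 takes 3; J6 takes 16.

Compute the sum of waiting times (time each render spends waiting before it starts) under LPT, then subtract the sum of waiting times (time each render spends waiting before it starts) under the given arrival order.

LPT (decreasing processing time): J6 J2 J3 J4 J1 J5.
J6: waits 0, runs 0→16
J2: waits 16, runs 16→31
J3: waits 31, runs 31→40
J4: waits 40, runs 40→48
J1: waits 48, runs 48→52
J5: waits 52, runs 52→55
Sum = 0+16+31+40+48+52 = 187.
FIFO (arrival order): J1 J2 J3 J4 J5 J6.
J1: waits 0, runs 0→4
J2: waits 4, runs 4→19
J3: waits 19, runs 19→28
J4: waits 28, runs 28→36
J5: waits 36, runs 36→39
J6: waits 39, runs 39→55
Sum = 0+4+19+28+36+39 = 126.
Difference = 187 − 126 = 61.

61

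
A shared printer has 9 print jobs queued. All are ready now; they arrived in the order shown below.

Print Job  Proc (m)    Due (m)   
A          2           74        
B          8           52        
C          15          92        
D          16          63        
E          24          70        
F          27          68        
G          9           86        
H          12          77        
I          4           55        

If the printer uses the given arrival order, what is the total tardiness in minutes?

137

FIFO (arrival order): A B C D E F G H I.
A: 0→2, due 74, tardiness 0
B: 2→10, due 52, tardiness 0
C: 10→25, due 92, tardiness 0
D: 25→41, due 63, tardiness 0
E: 41→65, due 70, tardiness 0
F: 65→92, due 68, tardiness 24
G: 92→101, due 86, tardiness 15
H: 101→113, due 77, tardiness 36
I: 113→117, due 55, tardiness 62
Sum = 0+0+0+0+0+24+15+36+62 = 137.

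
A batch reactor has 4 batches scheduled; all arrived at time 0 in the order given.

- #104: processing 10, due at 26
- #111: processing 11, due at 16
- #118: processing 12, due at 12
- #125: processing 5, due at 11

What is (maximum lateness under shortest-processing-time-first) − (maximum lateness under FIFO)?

-1

SPT (increasing processing time): #125 #104 #111 #118.
#125: 0→5, due 11, lateness -6
#104: 5→15, due 26, lateness -11
#111: 15→26, due 16, lateness 10
#118: 26→38, due 12, lateness 26
Maximum = 26.
FIFO (arrival order): #104 #111 #118 #125.
#104: 0→10, due 26, lateness -16
#111: 10→21, due 16, lateness 5
#118: 21→33, due 12, lateness 21
#125: 33→38, due 11, lateness 27
Maximum = 27.
Difference = 26 − 27 = -1.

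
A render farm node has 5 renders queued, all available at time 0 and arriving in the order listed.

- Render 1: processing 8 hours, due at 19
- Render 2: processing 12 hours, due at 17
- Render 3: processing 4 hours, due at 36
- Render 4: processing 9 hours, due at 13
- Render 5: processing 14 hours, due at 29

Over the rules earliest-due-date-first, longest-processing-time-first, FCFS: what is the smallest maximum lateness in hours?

EDD (increasing due date): Render 4 Render 2 Render 1 Render 5 Render 3.
Render 4: 0→9, due 13, lateness -4
Render 2: 9→21, due 17, lateness 4
Render 1: 21→29, due 19, lateness 10
Render 5: 29→43, due 29, lateness 14
Render 3: 43→47, due 36, lateness 11
Maximum = 14.
LPT (decreasing processing time): Render 5 Render 2 Render 4 Render 1 Render 3.
Render 5: 0→14, due 29, lateness -15
Render 2: 14→26, due 17, lateness 9
Render 4: 26→35, due 13, lateness 22
Render 1: 35→43, due 19, lateness 24
Render 3: 43→47, due 36, lateness 11
Maximum = 24.
FIFO (arrival order): Render 1 Render 2 Render 3 Render 4 Render 5.
Render 1: 0→8, due 19, lateness -11
Render 2: 8→20, due 17, lateness 3
Render 3: 20→24, due 36, lateness -12
Render 4: 24→33, due 13, lateness 20
Render 5: 33→47, due 29, lateness 18
Maximum = 20.
EDD 14, LPT 24, FIFO 20 → minimum 14.

14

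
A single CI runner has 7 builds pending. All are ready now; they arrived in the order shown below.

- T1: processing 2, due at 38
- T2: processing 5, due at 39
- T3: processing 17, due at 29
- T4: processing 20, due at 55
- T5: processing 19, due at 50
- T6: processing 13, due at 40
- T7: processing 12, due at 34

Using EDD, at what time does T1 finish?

EDD (increasing due date): T3 T7 T1 T2 T6 T5 T4.
T3: 0→17
T7: 17→29
T1: 29→31

31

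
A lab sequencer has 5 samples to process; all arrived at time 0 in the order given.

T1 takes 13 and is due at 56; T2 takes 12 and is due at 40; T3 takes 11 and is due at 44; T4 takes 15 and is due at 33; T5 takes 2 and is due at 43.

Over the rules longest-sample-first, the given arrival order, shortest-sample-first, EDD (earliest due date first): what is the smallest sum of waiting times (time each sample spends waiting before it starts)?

78

LPT (decreasing processing time): T4 T1 T2 T3 T5.
T4: waits 0, runs 0→15
T1: waits 15, runs 15→28
T2: waits 28, runs 28→40
T3: waits 40, runs 40→51
T5: waits 51, runs 51→53
Sum = 0+15+28+40+51 = 134.
FIFO (arrival order): T1 T2 T3 T4 T5.
T1: waits 0, runs 0→13
T2: waits 13, runs 13→25
T3: waits 25, runs 25→36
T4: waits 36, runs 36→51
T5: waits 51, runs 51→53
Sum = 0+13+25+36+51 = 125.
SPT (increasing processing time): T5 T3 T2 T1 T4.
T5: waits 0, runs 0→2
T3: waits 2, runs 2→13
T2: waits 13, runs 13→25
T1: waits 25, runs 25→38
T4: waits 38, runs 38→53
Sum = 0+2+13+25+38 = 78.
EDD (increasing due date): T4 T2 T5 T3 T1.
T4: waits 0, runs 0→15
T2: waits 15, runs 15→27
T5: waits 27, runs 27→29
T3: waits 29, runs 29→40
T1: waits 40, runs 40→53
Sum = 0+15+27+29+40 = 111.
LPT 134, FIFO 125, SPT 78, EDD 111 → minimum 78.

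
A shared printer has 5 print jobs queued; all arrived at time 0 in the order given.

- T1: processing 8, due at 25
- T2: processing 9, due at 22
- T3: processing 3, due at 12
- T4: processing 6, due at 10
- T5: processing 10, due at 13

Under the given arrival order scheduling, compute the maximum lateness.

23

FIFO (arrival order): T1 T2 T3 T4 T5.
T1: 0→8, due 25, lateness -17
T2: 8→17, due 22, lateness -5
T3: 17→20, due 12, lateness 8
T4: 20→26, due 10, lateness 16
T5: 26→36, due 13, lateness 23
Maximum = 23.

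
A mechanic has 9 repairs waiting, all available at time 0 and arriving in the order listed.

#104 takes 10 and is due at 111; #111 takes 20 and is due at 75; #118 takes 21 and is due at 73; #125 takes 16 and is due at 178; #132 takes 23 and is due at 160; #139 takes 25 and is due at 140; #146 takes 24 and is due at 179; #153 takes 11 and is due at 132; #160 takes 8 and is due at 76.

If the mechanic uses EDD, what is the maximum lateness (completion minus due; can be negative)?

-21

EDD (increasing due date): #118 #111 #160 #104 #153 #139 #132 #125 #146.
#118: 0→21, due 73, lateness -52
#111: 21→41, due 75, lateness -34
#160: 41→49, due 76, lateness -27
#104: 49→59, due 111, lateness -52
#153: 59→70, due 132, lateness -62
#139: 70→95, due 140, lateness -45
#132: 95→118, due 160, lateness -42
#125: 118→134, due 178, lateness -44
#146: 134→158, due 179, lateness -21
Maximum = -21.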